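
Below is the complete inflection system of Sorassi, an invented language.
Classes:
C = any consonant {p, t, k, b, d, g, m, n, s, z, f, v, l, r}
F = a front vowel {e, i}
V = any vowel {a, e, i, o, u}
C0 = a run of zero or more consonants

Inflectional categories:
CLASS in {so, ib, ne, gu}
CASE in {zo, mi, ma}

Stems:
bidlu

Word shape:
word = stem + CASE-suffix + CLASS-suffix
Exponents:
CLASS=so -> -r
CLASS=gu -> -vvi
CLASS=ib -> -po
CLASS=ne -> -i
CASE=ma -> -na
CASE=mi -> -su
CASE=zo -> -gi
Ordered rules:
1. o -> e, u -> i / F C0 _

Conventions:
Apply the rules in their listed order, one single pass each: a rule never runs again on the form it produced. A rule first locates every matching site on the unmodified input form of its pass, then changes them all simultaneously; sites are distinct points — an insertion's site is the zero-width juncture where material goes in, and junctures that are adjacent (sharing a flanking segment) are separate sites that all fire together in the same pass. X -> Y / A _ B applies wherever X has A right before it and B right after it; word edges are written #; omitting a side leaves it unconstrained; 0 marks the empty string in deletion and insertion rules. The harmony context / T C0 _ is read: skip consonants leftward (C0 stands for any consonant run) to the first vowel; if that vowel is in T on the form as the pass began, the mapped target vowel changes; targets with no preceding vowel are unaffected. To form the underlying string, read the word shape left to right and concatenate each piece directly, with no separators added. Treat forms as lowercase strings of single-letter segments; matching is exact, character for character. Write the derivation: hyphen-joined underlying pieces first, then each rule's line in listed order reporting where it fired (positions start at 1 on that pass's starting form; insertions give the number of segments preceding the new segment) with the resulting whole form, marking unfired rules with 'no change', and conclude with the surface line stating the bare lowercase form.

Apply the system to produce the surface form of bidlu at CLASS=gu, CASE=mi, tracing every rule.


underlying: bidlu-su-vvi
1. o -> e, u -> i / F C0 _: fires at position(s) 5: bidlisuvvi
surface: bidlisuvvi


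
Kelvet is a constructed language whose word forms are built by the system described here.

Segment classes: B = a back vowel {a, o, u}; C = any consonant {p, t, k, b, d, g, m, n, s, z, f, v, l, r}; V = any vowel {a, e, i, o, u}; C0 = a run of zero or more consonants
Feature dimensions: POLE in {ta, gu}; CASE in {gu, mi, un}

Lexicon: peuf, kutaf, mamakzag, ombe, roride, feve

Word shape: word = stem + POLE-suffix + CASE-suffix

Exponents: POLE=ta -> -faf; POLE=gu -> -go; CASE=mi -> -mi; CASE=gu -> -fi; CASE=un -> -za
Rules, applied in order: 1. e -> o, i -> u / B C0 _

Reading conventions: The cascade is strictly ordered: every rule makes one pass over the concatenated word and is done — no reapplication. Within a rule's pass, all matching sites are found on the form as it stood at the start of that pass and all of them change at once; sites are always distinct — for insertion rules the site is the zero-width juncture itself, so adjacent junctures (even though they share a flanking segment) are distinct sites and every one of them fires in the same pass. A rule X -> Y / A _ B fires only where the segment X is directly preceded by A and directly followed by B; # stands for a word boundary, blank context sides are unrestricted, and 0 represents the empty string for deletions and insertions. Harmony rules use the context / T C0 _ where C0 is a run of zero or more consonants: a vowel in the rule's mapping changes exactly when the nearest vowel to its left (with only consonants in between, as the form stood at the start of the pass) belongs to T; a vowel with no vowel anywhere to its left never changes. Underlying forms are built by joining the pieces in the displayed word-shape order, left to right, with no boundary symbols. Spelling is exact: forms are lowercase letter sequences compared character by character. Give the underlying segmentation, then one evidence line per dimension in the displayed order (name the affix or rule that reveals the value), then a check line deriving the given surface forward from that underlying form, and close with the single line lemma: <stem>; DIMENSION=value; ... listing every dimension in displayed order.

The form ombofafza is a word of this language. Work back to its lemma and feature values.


underlying: ombe-faf-za
POLE=ta - signalled by the affix -faf
CASE=un - signalled by the affix -za
check: ombefafza -> ombofafza
lemma: ombe; POLE=ta; CASE=un


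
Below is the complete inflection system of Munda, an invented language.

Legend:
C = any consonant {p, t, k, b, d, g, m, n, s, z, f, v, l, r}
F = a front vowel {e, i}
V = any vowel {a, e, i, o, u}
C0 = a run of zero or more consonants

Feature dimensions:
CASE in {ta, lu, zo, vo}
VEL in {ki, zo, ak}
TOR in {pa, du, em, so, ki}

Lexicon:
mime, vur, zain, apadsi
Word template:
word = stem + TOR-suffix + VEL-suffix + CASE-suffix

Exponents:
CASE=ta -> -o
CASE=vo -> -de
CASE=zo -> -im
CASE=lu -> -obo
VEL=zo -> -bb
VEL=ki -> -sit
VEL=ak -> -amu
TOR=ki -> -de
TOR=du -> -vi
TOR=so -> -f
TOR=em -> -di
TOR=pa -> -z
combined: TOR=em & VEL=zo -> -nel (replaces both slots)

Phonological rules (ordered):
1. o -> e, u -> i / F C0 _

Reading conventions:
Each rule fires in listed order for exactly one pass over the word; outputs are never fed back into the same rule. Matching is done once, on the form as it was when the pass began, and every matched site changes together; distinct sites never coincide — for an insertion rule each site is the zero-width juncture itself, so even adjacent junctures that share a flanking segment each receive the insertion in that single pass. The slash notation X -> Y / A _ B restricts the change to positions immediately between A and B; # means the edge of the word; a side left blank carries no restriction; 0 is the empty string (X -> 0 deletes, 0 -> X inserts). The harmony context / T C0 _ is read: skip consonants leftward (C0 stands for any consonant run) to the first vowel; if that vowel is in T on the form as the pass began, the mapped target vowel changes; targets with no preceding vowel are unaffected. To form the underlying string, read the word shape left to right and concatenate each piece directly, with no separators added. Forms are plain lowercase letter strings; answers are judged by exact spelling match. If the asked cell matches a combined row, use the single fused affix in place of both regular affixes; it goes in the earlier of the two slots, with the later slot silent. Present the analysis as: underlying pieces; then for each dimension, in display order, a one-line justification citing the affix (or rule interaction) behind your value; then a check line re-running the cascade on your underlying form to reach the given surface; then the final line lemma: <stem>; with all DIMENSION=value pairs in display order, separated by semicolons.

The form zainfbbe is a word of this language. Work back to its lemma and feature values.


underlying: zain-f-bb-o
CASE=ta - signalled by the affix -o
VEL=zo - signalled by the affix -bb
TOR=so - signalled by the affix -f
check: zainfbbo -> zainfbbe
lemma: zain; CASE=ta; VEL=zo; TOR=so


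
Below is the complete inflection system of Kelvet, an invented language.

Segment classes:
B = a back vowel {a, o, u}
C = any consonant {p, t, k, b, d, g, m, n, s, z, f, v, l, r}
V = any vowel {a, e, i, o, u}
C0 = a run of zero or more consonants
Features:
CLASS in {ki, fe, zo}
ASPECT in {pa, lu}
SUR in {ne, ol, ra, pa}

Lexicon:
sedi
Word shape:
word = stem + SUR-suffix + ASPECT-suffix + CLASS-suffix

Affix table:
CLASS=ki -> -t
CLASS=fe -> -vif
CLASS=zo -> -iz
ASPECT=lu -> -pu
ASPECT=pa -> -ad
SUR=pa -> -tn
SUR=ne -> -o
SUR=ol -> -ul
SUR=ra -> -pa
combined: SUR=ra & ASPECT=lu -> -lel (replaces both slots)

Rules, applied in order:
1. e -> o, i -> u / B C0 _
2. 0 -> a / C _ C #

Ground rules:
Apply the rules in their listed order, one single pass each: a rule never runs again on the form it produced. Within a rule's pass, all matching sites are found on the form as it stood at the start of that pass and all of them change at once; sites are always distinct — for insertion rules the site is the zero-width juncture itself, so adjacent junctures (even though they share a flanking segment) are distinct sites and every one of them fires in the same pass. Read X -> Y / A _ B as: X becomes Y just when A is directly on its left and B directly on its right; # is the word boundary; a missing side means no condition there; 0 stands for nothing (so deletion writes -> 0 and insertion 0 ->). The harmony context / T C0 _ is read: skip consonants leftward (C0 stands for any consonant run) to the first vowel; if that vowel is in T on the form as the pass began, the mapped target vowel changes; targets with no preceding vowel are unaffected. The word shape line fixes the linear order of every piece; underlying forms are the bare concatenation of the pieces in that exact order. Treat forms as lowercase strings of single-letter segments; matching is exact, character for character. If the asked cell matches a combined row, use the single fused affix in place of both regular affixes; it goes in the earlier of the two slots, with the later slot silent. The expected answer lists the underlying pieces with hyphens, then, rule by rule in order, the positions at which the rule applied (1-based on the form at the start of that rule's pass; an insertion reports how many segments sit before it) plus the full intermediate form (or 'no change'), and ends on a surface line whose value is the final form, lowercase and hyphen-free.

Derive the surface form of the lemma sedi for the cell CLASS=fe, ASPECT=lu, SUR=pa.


underlying: sedi-tn-pu-vif
1. e -> o, i -> u / B C0 _: fires at position(s) 10: seditnpuvuf
2. 0 -> a / C _ C #: no change
surface: seditnpuvuf


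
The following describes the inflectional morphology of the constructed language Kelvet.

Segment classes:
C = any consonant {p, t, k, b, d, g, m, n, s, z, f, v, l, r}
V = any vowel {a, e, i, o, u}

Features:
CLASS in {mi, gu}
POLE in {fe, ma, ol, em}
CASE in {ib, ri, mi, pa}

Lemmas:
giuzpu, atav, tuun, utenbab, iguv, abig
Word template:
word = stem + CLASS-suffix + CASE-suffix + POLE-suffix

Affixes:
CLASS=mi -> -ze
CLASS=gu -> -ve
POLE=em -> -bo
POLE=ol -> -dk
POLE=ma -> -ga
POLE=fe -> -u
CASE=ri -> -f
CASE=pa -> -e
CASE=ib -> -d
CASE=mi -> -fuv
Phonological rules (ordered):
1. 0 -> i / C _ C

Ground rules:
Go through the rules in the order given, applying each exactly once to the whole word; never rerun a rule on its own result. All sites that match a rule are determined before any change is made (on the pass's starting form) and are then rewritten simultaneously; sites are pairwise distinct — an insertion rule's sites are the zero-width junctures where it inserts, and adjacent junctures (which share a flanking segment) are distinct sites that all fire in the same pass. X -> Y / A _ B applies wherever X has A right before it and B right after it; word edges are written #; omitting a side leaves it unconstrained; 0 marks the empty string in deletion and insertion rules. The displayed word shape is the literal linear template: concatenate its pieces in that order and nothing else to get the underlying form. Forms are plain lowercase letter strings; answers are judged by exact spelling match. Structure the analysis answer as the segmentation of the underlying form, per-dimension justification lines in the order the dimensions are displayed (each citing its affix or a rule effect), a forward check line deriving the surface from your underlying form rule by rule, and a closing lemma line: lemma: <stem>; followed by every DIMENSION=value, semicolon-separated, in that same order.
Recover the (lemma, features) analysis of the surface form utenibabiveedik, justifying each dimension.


underlying: utenbab-ve-e-dk
CLASS=gu - signalled by the affix -ve
POLE=ol - signalled by the affix -dk
CASE=pa - signalled by the affix -e
check: utenbabveedk -> utenibabiveedik
lemma: utenbab; CLASS=gu; POLE=ol; CASE=pa


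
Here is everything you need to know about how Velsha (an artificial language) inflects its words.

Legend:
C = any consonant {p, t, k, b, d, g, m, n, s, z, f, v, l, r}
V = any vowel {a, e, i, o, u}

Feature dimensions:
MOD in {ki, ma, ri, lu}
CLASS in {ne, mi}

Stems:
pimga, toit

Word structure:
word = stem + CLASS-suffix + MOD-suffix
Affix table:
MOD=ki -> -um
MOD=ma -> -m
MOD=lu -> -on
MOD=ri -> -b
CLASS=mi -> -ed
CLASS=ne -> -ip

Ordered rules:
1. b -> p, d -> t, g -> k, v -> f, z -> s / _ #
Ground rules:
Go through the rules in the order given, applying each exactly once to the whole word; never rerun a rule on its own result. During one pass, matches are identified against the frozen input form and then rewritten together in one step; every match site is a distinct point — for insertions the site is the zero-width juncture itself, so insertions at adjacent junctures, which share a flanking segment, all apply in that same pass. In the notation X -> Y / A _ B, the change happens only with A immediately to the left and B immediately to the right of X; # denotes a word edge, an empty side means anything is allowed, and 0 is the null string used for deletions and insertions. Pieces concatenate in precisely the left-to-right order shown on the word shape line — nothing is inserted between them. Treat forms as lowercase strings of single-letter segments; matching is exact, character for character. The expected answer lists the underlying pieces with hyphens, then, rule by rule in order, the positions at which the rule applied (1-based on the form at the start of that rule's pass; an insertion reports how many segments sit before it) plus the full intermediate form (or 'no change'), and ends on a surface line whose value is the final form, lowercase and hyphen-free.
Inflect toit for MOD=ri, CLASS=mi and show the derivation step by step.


underlying: toit-ed-b
1. b -> p, d -> t, g -> k, v -> f, z -> s / _ #: fires at position(s) 7: toitedp
surface: toitedp


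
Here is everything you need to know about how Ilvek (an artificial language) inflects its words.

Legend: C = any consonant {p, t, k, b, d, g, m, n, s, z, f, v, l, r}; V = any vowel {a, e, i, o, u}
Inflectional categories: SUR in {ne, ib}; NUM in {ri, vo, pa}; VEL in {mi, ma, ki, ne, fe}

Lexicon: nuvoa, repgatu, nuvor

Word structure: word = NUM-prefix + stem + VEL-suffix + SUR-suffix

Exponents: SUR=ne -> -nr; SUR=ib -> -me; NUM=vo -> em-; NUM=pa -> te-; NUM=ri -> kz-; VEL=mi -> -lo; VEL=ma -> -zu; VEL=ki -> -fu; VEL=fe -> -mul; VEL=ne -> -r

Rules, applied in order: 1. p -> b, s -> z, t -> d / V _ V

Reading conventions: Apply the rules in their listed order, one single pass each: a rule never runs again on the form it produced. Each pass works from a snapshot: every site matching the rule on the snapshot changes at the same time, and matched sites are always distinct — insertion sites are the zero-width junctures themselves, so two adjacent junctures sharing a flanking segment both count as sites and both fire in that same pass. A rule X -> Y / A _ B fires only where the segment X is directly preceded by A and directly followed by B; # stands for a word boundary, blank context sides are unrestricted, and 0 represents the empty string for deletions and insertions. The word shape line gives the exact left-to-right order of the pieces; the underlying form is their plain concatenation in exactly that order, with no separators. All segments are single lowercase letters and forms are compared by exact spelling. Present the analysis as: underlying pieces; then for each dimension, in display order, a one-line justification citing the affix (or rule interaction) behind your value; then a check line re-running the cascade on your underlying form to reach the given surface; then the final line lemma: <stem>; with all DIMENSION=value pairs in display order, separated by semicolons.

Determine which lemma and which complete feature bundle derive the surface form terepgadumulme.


underlying: te-repgatu-mul-me
SUR=ib - signalled by the affix -me
NUM=pa - signalled by the affix te-
VEL=fe - signalled by the affix -mul
check: terepgatumulme -> terepgadumulme
lemma: repgatu; SUR=ib; NUM=pa; VEL=fe


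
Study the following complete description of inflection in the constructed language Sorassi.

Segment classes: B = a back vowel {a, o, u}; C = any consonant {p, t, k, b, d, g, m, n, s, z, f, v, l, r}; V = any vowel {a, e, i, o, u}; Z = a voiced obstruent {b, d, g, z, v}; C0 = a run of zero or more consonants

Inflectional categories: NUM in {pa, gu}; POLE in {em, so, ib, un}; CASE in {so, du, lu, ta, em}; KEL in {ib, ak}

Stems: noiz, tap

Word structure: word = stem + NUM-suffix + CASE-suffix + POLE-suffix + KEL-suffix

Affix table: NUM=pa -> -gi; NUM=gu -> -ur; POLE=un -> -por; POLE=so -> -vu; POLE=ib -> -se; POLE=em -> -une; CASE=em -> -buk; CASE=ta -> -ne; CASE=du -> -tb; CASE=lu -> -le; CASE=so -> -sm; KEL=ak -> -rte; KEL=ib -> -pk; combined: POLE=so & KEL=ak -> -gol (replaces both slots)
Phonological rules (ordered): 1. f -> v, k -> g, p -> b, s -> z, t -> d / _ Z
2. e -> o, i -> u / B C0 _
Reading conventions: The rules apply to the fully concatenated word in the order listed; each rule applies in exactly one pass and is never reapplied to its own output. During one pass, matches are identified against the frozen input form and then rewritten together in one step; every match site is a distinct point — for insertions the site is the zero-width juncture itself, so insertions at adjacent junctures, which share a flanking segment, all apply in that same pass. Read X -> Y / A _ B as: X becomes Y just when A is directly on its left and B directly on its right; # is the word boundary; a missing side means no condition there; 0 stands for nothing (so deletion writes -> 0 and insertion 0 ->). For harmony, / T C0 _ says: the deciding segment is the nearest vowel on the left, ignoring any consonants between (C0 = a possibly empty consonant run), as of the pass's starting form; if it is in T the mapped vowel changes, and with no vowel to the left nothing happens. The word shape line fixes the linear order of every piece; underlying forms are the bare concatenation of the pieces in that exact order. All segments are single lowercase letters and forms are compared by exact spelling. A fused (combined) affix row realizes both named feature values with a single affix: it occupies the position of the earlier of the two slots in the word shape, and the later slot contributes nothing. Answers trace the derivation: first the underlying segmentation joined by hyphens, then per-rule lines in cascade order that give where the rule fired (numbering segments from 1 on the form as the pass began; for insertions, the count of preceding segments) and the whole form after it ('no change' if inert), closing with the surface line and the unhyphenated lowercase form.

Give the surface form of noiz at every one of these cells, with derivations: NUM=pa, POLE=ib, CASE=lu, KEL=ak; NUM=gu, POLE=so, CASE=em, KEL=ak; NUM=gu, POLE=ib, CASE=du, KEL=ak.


cell NUM=pa, POLE=ib, CASE=lu, KEL=ak:
underlying: noiz-gi-le-se-rte
1. f -> v, k -> g, p -> b, s -> z, t -> d / _ Z: no change
2. e -> o, i -> u / B C0 _: fires at position(s) 3: nouzgileserte
surface: nouzgileserte

cell NUM=gu, POLE=so, CASE=em, KEL=ak:
underlying: noiz-ur-buk-gol
1. f -> v, k -> g, p -> b, s -> z, t -> d / _ Z: fires at position(s) 9: noizurbuggol
2. e -> o, i -> u / B C0 _: fires at position(s) 3: nouzurbuggol
surface: nouzurbuggol

cell NUM=gu, POLE=ib, CASE=du, KEL=ak:
underlying: noiz-ur-tb-se-rte
1. f -> v, k -> g, p -> b, s -> z, t -> d / _ Z: fires at position(s) 7: noizurdbserte
2. e -> o, i -> u / B C0 _: fires at position(s) 3, 10: nouzurdbsorte
surface: nouzurdbsorte


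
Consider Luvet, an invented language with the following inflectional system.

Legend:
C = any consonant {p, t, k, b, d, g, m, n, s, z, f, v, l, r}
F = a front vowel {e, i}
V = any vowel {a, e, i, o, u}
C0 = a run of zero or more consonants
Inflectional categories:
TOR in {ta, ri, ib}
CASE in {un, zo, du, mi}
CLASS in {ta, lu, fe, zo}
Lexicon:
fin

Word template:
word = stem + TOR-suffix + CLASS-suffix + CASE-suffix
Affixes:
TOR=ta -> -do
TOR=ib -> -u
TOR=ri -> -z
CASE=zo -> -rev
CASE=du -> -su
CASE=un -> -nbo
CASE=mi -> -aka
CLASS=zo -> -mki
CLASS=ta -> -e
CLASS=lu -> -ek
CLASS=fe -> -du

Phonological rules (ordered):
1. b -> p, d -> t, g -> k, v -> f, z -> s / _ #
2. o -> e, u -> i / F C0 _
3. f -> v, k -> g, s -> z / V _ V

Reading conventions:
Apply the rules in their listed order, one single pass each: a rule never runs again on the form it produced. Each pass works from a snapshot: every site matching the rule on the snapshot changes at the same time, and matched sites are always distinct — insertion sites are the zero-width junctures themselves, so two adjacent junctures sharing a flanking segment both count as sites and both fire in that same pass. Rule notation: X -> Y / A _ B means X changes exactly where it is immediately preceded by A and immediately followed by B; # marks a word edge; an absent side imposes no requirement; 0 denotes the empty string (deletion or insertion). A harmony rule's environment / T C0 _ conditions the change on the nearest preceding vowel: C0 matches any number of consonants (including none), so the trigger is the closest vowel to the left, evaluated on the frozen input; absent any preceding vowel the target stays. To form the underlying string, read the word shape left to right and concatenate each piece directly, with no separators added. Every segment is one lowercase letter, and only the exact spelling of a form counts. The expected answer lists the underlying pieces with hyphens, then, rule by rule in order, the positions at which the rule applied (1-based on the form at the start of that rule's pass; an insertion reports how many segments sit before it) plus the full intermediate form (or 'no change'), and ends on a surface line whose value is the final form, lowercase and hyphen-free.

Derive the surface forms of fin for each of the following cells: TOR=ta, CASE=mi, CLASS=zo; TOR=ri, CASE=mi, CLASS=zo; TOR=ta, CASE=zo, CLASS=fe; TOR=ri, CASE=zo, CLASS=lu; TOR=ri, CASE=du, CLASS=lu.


cell TOR=ta, CASE=mi, CLASS=zo:
underlying: fin-do-mki-aka
1. b -> p, d -> t, g -> k, v -> f, z -> s / _ #: no change
2. o -> e, u -> i / F C0 _: fires at position(s) 5: findemkiaka
3. f -> v, k -> g, s -> z / V _ V: fires at position(s) 10: findemkiaga
surface: findemkiaga

cell TOR=ri, CASE=mi, CLASS=zo:
underlying: fin-z-mki-aka
1. b -> p, d -> t, g -> k, v -> f, z -> s / _ #: no change
2. o -> e, u -> i / F C0 _: no change
3. f -> v, k -> g, s -> z / V _ V: fires at position(s) 9: finzmkiaga
surface: finzmkiaga

cell TOR=ta, CASE=zo, CLASS=fe:
underlying: fin-do-du-rev
1. b -> p, d -> t, g -> k, v -> f, z -> s / _ #: fires at position(s) 10: findoduref
2. o -> e, u -> i / F C0 _: fires at position(s) 5: findeduref
3. f -> v, k -> g, s -> z / V _ V: no change
surface: findeduref

cell TOR=ri, CASE=zo, CLASS=lu:
underlying: fin-z-ek-rev
1. b -> p, d -> t, g -> k, v -> f, z -> s / _ #: fires at position(s) 9: finzekref
2. o -> e, u -> i / F C0 _: no change
3. f -> v, k -> g, s -> z / V _ V: no change
surface: finzekref

cell TOR=ri, CASE=du, CLASS=lu:
underlying: fin-z-ek-su
1. b -> p, d -> t, g -> k, v -> f, z -> s / _ #: no change
2. o -> e, u -> i / F C0 _: fires at position(s) 8: finzeksi
3. f -> v, k -> g, s -> z / V _ V: no change
surface: finzeksi


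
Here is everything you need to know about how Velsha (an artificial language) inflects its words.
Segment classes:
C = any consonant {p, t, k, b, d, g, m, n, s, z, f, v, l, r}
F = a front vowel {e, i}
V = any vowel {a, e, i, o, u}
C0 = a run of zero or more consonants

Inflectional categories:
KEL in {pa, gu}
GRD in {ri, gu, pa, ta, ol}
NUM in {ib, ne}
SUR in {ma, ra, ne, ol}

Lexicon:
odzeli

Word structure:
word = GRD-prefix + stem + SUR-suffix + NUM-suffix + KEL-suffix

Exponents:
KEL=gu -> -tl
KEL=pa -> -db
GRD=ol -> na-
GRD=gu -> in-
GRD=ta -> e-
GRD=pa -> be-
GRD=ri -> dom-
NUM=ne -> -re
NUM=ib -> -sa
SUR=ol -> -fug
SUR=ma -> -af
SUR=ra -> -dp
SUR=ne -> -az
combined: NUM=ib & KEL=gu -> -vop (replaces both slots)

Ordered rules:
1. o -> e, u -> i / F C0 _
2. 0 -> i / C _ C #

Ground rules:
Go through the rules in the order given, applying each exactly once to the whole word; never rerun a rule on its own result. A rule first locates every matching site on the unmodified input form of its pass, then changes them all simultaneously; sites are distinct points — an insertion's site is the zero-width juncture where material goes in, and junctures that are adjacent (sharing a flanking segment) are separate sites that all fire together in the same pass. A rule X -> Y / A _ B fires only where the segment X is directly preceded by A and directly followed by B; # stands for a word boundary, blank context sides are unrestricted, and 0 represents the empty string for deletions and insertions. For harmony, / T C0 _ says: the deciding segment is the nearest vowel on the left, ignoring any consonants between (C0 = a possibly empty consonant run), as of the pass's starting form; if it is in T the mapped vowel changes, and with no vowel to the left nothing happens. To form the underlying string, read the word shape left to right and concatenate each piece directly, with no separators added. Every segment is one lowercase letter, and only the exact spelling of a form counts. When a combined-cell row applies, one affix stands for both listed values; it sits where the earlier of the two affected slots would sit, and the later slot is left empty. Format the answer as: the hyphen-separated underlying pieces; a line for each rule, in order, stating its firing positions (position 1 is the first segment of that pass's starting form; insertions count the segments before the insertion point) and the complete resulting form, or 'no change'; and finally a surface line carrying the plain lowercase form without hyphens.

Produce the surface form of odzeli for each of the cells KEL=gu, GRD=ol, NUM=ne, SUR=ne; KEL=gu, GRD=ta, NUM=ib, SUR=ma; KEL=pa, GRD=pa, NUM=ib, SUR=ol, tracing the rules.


cell KEL=gu, GRD=ol, NUM=ne, SUR=ne:
underlying: na-odzeli-az-re-tl
1. o -> e, u -> i / F C0 _: no change
2. 0 -> i / C _ C #: inserts after position(s) 13: naodzeliazretil
surface: naodzeliazretil

cell KEL=gu, GRD=ta, NUM=ib, SUR=ma:
underlying: e-odzeli-af-vop
1. o -> e, u -> i / F C0 _: fires at position(s) 2: eedzeliafvop
2. 0 -> i / C _ C #: no change
surface: eedzeliafvop

cell KEL=pa, GRD=pa, NUM=ib, SUR=ol:
underlying: be-odzeli-fug-sa-db
1. o -> e, u -> i / F C0 _: fires at position(s) 3, 10: beedzelifigsadb
2. 0 -> i / C _ C #: inserts after position(s) 14: beedzelifigsadib
surface: beedzelifigsadib


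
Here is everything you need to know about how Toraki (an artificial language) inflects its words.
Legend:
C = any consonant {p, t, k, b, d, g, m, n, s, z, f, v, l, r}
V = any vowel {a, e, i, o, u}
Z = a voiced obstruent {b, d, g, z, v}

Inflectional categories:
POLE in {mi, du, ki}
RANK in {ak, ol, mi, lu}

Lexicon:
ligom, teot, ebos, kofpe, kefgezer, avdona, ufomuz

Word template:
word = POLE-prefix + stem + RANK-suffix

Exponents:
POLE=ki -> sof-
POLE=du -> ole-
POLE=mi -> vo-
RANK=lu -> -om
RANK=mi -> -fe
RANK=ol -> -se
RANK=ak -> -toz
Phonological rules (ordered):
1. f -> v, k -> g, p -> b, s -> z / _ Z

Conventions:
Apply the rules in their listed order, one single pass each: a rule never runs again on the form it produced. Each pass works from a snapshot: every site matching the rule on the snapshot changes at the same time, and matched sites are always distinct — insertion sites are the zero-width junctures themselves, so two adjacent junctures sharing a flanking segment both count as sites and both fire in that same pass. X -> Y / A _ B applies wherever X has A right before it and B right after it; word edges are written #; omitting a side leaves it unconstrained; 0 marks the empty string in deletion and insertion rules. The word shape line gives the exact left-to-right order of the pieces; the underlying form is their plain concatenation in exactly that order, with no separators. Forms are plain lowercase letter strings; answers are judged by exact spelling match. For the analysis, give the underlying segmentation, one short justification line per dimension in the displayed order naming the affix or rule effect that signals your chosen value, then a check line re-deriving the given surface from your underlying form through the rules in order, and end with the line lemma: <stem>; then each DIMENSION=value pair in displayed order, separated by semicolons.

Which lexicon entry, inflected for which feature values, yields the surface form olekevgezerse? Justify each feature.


underlying: ole-kefgezer-se
POLE=du - signalled by the affix ole-
RANK=ol - signalled by the affix -se
check: olekefgezerse -> olekevgezerse
lemma: kefgezer; POLE=du; RANK=ol


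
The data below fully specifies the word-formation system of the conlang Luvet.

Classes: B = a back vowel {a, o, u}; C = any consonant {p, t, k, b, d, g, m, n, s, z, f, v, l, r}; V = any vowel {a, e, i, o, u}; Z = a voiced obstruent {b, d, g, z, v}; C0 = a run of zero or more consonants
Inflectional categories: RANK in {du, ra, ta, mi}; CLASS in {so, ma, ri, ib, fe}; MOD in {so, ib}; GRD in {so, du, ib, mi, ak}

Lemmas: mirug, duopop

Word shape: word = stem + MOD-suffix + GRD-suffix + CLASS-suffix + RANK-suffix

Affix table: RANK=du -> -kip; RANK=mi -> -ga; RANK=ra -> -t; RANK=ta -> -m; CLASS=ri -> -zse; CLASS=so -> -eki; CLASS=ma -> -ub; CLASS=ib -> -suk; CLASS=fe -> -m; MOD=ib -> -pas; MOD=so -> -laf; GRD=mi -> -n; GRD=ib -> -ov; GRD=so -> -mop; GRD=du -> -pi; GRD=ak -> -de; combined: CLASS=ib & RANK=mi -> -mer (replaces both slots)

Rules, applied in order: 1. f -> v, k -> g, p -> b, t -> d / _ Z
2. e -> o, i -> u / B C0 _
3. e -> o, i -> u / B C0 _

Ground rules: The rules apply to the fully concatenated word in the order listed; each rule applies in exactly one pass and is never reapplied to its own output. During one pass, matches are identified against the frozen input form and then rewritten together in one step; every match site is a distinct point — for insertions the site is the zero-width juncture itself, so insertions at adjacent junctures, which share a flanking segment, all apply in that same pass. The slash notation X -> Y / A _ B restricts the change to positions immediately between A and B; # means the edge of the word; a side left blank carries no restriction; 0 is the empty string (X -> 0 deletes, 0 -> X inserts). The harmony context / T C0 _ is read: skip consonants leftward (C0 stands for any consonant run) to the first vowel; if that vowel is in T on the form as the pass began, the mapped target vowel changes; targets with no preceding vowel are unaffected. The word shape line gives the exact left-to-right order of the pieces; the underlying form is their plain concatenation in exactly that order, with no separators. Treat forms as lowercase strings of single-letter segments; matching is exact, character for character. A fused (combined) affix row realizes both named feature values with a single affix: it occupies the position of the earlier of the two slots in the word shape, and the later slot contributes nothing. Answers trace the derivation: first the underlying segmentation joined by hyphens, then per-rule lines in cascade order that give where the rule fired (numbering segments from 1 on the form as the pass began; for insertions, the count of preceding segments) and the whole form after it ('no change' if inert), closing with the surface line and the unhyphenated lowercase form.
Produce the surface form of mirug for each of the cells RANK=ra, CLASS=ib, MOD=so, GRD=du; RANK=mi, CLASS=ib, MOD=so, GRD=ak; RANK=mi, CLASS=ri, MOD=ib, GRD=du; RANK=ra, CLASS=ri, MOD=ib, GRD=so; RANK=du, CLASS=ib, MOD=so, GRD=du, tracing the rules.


cell RANK=ra, CLASS=ib, MOD=so, GRD=du:
underlying: mirug-laf-pi-suk-t
1. f -> v, k -> g, p -> b, t -> d / _ Z: no change
2. e -> o, i -> u / B C0 _: fires at position(s) 10: miruglafpusukt
3. e -> o, i -> u / B C0 _: no change
surface: miruglafpusukt

cell RANK=mi, CLASS=ib, MOD=so, GRD=ak:
underlying: mirug-laf-de-mer
1. f -> v, k -> g, p -> b, t -> d / _ Z: fires at position(s) 8: miruglavdemer
2. e -> o, i -> u / B C0 _: fires at position(s) 10: miruglavdomer
3. e -> o, i -> u / B C0 _: fires at position(s) 12: miruglavdomor
surface: miruglavdomor

cell RANK=mi, CLASS=ri, MOD=ib, GRD=du:
underlying: mirug-pas-pi-zse-ga
1. f -> v, k -> g, p -> b, t -> d / _ Z: no change
2. e -> o, i -> u / B C0 _: fires at position(s) 10: mirugpaspuzsega
3. e -> o, i -> u / B C0 _: fires at position(s) 13: mirugpaspuzsoga
surface: mirugpaspuzsoga

cell RANK=ra, CLASS=ri, MOD=ib, GRD=so:
underlying: mirug-pas-mop-zse-t
1. f -> v, k -> g, p -> b, t -> d / _ Z: fires at position(s) 11: mirugpasmobzset
2. e -> o, i -> u / B C0 _: fires at position(s) 14: mirugpasmobzsot
3. e -> o, i -> u / B C0 _: no change
surface: mirugpasmobzsot

cell RANK=du, CLASS=ib, MOD=so, GRD=du:
underlying: mirug-laf-pi-suk-kip
1. f -> v, k -> g, p -> b, t -> d / _ Z: no change
2. e -> o, i -> u / B C0 _: fires at position(s) 10, 15: miruglafpusukkup
3. e -> o, i -> u / B C0 _: no change
surface: miruglafpusukkup


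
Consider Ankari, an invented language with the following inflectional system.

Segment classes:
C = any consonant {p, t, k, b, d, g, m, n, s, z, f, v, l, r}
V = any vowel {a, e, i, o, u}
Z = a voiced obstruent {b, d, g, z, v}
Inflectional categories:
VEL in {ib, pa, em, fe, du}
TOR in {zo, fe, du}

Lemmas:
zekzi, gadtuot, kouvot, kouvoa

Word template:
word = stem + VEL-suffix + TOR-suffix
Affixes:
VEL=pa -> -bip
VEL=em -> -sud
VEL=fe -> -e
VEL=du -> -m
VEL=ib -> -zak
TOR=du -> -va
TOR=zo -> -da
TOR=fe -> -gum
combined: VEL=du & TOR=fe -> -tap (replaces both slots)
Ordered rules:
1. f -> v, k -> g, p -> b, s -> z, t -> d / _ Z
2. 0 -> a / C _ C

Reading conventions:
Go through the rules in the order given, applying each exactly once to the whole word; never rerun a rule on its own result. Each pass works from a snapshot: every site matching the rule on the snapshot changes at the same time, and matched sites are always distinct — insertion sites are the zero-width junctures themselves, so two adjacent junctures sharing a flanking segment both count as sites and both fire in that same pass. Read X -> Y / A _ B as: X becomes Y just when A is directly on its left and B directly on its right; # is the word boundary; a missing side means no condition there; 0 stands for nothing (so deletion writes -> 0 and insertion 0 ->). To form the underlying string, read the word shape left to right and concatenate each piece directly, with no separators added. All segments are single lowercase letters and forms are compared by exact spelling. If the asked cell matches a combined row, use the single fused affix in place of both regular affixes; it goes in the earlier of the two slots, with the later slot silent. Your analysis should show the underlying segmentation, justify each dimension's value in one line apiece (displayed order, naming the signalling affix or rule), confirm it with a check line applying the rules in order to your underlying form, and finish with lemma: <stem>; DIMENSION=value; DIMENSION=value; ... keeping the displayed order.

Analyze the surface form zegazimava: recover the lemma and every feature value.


underlying: zekzi-m-va
VEL=du - signalled by the affix -m
TOR=du - signalled by the affix -va
check: zekzimva -> zegzimva -> zegazimava
lemma: zekzi; VEL=du; TOR=du


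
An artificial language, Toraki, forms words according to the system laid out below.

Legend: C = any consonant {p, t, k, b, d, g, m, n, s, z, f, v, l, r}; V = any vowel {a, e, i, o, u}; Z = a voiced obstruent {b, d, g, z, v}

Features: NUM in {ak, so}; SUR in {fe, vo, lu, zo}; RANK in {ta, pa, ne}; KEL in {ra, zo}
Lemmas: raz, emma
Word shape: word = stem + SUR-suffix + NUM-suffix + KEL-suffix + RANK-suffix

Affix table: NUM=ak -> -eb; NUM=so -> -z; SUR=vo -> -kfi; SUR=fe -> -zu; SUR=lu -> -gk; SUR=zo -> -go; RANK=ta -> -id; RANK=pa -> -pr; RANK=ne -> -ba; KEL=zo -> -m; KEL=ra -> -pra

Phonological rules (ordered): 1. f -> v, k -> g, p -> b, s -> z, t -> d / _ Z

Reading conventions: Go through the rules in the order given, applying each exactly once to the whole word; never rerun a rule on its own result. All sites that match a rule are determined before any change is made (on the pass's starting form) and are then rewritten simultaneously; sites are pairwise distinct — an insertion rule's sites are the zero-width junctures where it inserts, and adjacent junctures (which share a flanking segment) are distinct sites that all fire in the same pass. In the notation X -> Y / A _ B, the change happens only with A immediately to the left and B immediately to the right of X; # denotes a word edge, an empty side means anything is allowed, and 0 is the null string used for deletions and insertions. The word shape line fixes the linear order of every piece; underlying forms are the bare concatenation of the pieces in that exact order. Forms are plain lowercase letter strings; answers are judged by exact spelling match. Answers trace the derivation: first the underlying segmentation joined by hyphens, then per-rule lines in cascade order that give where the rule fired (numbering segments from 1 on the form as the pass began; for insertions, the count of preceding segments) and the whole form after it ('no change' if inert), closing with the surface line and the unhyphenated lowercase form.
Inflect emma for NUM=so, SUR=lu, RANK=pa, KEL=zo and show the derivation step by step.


underlying: emma-gk-z-m-pr
1. f -> v, k -> g, p -> b, s -> z, t -> d / _ Z: fires at position(s) 6: emmaggzmpr
surface: emmaggzmpr


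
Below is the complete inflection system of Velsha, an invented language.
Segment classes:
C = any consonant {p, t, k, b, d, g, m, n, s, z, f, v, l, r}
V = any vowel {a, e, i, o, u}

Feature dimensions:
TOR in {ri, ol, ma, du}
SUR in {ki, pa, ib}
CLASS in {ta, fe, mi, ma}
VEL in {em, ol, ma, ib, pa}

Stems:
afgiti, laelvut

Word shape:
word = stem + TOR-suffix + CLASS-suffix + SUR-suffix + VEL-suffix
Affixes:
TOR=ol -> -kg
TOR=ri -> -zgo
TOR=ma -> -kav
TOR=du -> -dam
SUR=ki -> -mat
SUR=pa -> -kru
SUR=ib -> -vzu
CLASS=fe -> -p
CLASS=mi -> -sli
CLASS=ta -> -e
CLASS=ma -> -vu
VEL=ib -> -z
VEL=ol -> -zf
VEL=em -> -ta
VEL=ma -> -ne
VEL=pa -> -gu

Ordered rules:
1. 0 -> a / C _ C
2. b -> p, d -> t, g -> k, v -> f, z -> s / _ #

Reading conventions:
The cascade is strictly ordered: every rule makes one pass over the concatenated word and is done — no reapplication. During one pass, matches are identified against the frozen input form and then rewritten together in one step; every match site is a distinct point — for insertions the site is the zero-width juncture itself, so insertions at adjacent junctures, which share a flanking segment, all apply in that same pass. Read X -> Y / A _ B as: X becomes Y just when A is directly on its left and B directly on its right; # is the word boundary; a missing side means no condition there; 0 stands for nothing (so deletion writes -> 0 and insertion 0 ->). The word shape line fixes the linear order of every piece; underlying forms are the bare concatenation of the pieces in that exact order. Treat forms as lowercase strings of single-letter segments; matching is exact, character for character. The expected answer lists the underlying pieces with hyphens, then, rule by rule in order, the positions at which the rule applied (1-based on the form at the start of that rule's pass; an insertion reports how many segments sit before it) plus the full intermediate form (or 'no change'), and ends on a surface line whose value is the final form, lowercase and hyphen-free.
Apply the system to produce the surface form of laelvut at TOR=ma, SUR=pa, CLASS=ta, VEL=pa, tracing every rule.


underlying: laelvut-kav-e-kru-gu
1. 0 -> a / C _ C: inserts after position(s) 4, 7, 12: laelavutakavekarugu
2. b -> p, d -> t, g -> k, v -> f, z -> s / _ #: no change
surface: laelavutakavekarugu
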